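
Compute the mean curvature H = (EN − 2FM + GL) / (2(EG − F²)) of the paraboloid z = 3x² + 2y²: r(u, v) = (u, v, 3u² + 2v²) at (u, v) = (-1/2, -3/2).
H = 131*sqrt(46)/2116

With E = 36*u^2 + 1, F = 24*u*v, G = 16*v^2 + 1, L = 6/sqrt(36*u^2 + 16*v^2 + 1), M = 0, N = 4/sqrt(36*u^2 + 16*v^2 + 1), assemble
  H = (EN − 2FM + GL) / (2(EG − F²)) = (72*u^2 + 48*v^2 + 5)/(36*u^2 + 16*v^2 + 1)^(3/2).
At (u, v) = (-1/2, -3/2): H = 131*sqrt(46)/2116.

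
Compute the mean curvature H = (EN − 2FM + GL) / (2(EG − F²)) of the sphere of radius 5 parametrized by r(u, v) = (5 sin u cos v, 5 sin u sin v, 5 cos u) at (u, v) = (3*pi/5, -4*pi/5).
H = -1/5

With E = 25, F = 0, G = 25*sin(u)^2, L = -5*sin(u)/Abs(sin(u)), M = 0, N = -5*sin(u)^3/Abs(sin(u)), assemble
  H = (EN − 2FM + GL) / (2(EG − F²)) = -sin(u)/(5*Abs(sin(u))).
At (u, v) = (3*pi/5, -4*pi/5): H = -1/5.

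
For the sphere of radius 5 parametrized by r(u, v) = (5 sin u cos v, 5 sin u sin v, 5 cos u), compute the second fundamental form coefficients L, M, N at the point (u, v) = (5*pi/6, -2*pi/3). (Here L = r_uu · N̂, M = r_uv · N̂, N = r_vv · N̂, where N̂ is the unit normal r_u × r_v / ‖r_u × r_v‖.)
L = -5;  M = 0;  N = -5/4

Compute the unit normal N̂(u, v) = (sin(u)^2*cos(v)/Abs(sin(u)), sin(u)^2*sin(v)/Abs(sin(u)), sin(2*u)/(2*Abs(sin(u)))), and the second partials r_uu, r_uv, r_vv. Take dot products:
  L(u, v) = r_uu · N̂ = -5*sin(u)/Abs(sin(u)),
  M(u, v) = r_uv · N̂ = 0,
  N(u, v) = r_vv · N̂ = -5*sin(u)^3/Abs(sin(u)).
Evaluating at (u, v) = (5*pi/6, -2*pi/3):
  L = -5, M = 0, N = -5/4.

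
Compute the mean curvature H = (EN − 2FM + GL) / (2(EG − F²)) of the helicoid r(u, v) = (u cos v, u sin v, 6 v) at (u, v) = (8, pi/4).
H = 0

With E = 1, F = 0, G = u^2 + 36, L = 0, M = -6/sqrt(u^2 + 36), N = 0, assemble
  H = (EN − 2FM + GL) / (2(EG − F²)) = 0.
At (u, v) = (8, pi/4): H = 0.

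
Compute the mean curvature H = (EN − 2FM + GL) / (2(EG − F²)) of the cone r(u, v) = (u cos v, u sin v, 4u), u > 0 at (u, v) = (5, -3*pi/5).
H = 2*sqrt(17)/85

With E = 17, F = 0, G = u^2, L = 0, M = 0, N = 4*sqrt(17)*u^2/(17*Abs(u)), assemble
  H = (EN − 2FM + GL) / (2(EG − F²)) = 2*sqrt(17)/(17*Abs(u)).
At (u, v) = (5, -3*pi/5): H = 2*sqrt(17)/85.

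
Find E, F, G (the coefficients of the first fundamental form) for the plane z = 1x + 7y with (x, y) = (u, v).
E = 2;  F = 7;  G = 50

Compute partials: r_u = (1, 0, 1), r_v = (0, 1, 7). Then
  E = r_u · r_u = 2,
  F = r_u · r_v = 7,
  G = r_v · r_v = 50.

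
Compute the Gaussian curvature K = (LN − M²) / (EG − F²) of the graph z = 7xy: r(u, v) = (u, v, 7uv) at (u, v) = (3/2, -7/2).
K = -196/2024929

Coefficients of the first fundamental form: E = 49*v^2 + 1, F = 49*u*v, G = 49*u^2 + 1.
Coefficients of the second fundamental form: L = 0, M = 7/sqrt(49*u^2 + 49*v^2 + 1), N = 0.
Assemble K = (LN − M²)/(EG − F²) = -49/(2401*u^4 + 4802*u^2*v^2 + 98*u^2 + 2401*v^4 + 98*v^2 + 1). At (u, v) = (3/2, -7/2): K = -196/2024929.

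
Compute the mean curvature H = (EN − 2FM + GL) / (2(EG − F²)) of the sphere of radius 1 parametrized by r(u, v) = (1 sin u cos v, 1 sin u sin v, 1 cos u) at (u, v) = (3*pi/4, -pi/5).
H = -1

With E = 1, F = 0, G = sin(u)^2, L = -sin(u)/Abs(sin(u)), M = 0, N = -sin(u)^3/Abs(sin(u)), assemble
  H = (EN − 2FM + GL) / (2(EG − F²)) = -sin(u)/Abs(sin(u)).
At (u, v) = (3*pi/4, -pi/5): H = -1.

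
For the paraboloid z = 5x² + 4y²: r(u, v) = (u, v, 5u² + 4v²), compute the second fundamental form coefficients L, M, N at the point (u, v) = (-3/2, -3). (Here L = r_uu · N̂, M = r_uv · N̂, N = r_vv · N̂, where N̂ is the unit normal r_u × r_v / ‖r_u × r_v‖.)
L = 5*sqrt(802)/401;  M = 0;  N = 4*sqrt(802)/401

Compute the unit normal N̂(u, v) = (-10*u/sqrt(100*u^2 + 64*v^2 + 1), -8*v/sqrt(100*u^2 + 64*v^2 + 1), 1/sqrt(100*u^2 + 64*v^2 + 1)), and the second partials r_uu, r_uv, r_vv. Take dot products:
  L(u, v) = r_uu · N̂ = 10/sqrt(100*u^2 + 64*v^2 + 1),
  M(u, v) = r_uv · N̂ = 0,
  N(u, v) = r_vv · N̂ = 8/sqrt(100*u^2 + 64*v^2 + 1).
Evaluating at (u, v) = (-3/2, -3):
  L = 5*sqrt(802)/401, M = 0, N = 4*sqrt(802)/401.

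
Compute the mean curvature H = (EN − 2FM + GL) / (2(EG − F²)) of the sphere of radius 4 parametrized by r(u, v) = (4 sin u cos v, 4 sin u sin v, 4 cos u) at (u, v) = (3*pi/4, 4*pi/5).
H = -1/4

With E = 16, F = 0, G = 16*sin(u)^2, L = -4*sin(u)/Abs(sin(u)), M = 0, N = -4*sin(u)^3/Abs(sin(u)), assemble
  H = (EN − 2FM + GL) / (2(EG − F²)) = -sin(u)/(4*Abs(sin(u))).
At (u, v) = (3*pi/4, 4*pi/5): H = -1/4.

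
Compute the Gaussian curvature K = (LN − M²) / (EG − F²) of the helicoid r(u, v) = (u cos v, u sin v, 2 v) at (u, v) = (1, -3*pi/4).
K = -4/25

Coefficients of the first fundamental form: E = 1, F = 0, G = u^2 + 4.
Coefficients of the second fundamental form: L = 0, M = -2/sqrt(u^2 + 4), N = 0.
Assemble K = (LN − M²)/(EG − F²) = -4/(u^2 + 4)^2. At (u, v) = (1, -3*pi/4): K = -4/25.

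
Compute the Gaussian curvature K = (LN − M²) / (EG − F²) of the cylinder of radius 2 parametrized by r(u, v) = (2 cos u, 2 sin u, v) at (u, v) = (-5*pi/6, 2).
K = 0

Coefficients of the first fundamental form: E = 4, F = 0, G = 1.
Coefficients of the second fundamental form: L = -2, M = 0, N = 0.
Assemble K = (LN − M²)/(EG − F²) = 0. At (u, v) = (-5*pi/6, 2): K = 0.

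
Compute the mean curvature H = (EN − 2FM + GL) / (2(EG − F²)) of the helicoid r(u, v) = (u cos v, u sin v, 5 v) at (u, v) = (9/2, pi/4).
H = 0

With E = 1, F = 0, G = u^2 + 25, L = 0, M = -5/sqrt(u^2 + 25), N = 0, assemble
  H = (EN − 2FM + GL) / (2(EG − F²)) = 0.
At (u, v) = (9/2, pi/4): H = 0.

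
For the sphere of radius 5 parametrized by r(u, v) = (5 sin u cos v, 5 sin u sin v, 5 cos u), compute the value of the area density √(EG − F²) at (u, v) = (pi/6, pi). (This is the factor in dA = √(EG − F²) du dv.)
√(EG − F²)|_{(pi/6, pi)} = 25/2

E = 25, F = 0, G = 25*sin(u)^2, so EG − F² = 625*sin(u)^2. Taking the positive square root: √(EG − F²) = 25*Abs(sin(u)). At (u, v) = (pi/6, pi): 25/2.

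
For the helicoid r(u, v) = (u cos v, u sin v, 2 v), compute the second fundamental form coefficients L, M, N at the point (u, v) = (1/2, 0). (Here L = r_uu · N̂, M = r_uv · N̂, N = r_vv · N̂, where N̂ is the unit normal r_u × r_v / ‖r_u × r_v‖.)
L = 0;  M = -4*sqrt(17)/17;  N = 0

Compute the unit normal N̂(u, v) = (2*sin(v)/sqrt(u^2 + 4), -2*cos(v)/sqrt(u^2 + 4), u/sqrt(u^2 + 4)), and the second partials r_uu, r_uv, r_vv. Take dot products:
  L(u, v) = r_uu · N̂ = 0,
  M(u, v) = r_uv · N̂ = -2/sqrt(u^2 + 4),
  N(u, v) = r_vv · N̂ = 0.
Evaluating at (u, v) = (1/2, 0):
  L = 0, M = -4*sqrt(17)/17, N = 0.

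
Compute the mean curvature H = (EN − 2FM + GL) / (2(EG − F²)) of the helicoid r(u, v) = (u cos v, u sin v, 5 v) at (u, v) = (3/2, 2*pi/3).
H = 0

With E = 1, F = 0, G = u^2 + 25, L = 0, M = -5/sqrt(u^2 + 25), N = 0, assemble
  H = (EN − 2FM + GL) / (2(EG − F²)) = 0.
At (u, v) = (3/2, 2*pi/3): H = 0.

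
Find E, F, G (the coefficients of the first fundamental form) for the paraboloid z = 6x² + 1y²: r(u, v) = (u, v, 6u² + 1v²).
E = 144*u^2 + 1;  F = 24*u*v;  G = 4*v^2 + 1

Compute partials: r_u = (1, 0, 12*u), r_v = (0, 1, 2*v). Then
  E = r_u · r_u = 144*u^2 + 1,
  F = r_u · r_v = 24*u*v,
  G = r_v · r_v = 4*v^2 + 1.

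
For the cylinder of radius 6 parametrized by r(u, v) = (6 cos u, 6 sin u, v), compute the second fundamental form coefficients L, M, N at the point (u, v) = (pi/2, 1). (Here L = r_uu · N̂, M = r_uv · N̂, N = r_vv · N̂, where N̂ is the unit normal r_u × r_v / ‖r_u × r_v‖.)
L = -6;  M = 0;  N = 0

Compute the unit normal N̂(u, v) = (cos(u), sin(u), 0), and the second partials r_uu, r_uv, r_vv. Take dot products:
  L(u, v) = r_uu · N̂ = -6,
  M(u, v) = r_uv · N̂ = 0,
  N(u, v) = r_vv · N̂ = 0.
Evaluating at (u, v) = (pi/2, 1):
  L = -6, M = 0, N = 0.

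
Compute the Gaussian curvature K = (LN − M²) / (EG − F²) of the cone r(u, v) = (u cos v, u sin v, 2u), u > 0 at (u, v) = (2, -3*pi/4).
K = 0

Coefficients of the first fundamental form: E = 5, F = 0, G = u^2.
Coefficients of the second fundamental form: L = 0, M = 0, N = 2*sqrt(5)*u^2/(5*Abs(u)).
Assemble K = (LN − M²)/(EG − F²) = 0. At (u, v) = (2, -3*pi/4): K = 0.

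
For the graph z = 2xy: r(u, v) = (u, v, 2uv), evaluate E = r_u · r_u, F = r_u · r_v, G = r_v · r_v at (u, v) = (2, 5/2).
E = 26;  F = 20;  G = 17

Partials: r_u = (1, 0, 2*v), r_v = (0, 1, 2*u). As functions of (u, v):
  E = r_u · r_u = 4*v^2 + 1,
  F = r_u · r_v = 4*u*v,
  G = r_v · r_v = 4*u^2 + 1.
Evaluating at (u, v) = (2, 5/2): E = 26, F = 20, G = 17.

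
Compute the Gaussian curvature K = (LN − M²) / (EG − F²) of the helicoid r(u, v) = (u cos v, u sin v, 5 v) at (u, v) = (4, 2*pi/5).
K = -25/1681

Coefficients of the first fundamental form: E = 1, F = 0, G = u^2 + 25.
Coefficients of the second fundamental form: L = 0, M = -5/sqrt(u^2 + 25), N = 0.
Assemble K = (LN − M²)/(EG − F²) = -25/(u^2 + 25)^2. At (u, v) = (4, 2*pi/5): K = -25/1681.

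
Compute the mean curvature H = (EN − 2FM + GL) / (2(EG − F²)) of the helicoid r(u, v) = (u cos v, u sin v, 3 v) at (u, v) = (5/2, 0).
H = 0

With E = 1, F = 0, G = u^2 + 9, L = 0, M = -3/sqrt(u^2 + 9), N = 0, assemble
  H = (EN − 2FM + GL) / (2(EG − F²)) = 0.
At (u, v) = (5/2, 0): H = 0.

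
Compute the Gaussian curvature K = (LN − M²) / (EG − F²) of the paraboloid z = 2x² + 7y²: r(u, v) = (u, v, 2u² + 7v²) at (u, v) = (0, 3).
K = 56/3115225

Coefficients of the first fundamental form: E = 16*u^2 + 1, F = 56*u*v, G = 196*v^2 + 1.
Coefficients of the second fundamental form: L = 4/sqrt(16*u^2 + 196*v^2 + 1), M = 0, N = 14/sqrt(16*u^2 + 196*v^2 + 1).
Assemble K = (LN − M²)/(EG − F²) = 56/(256*u^4 + 6272*u^2*v^2 + 32*u^2 + 38416*v^4 + 392*v^2 + 1). At (u, v) = (0, 3): K = 56/3115225.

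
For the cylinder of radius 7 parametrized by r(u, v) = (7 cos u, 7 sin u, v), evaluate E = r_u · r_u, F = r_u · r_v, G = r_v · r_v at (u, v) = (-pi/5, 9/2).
E = 49;  F = 0;  G = 1

Partials: r_u = (-7*sin(u), 7*cos(u), 0), r_v = (0, 0, 1). As functions of (u, v):
  E = r_u · r_u = 49,
  F = r_u · r_v = 0,
  G = r_v · r_v = 1.
Evaluating at (u, v) = (-pi/5, 9/2): E = 49, F = 0, G = 1.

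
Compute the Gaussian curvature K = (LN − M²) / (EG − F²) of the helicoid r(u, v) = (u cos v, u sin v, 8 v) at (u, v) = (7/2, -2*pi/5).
K = -1024/93025

Coefficients of the first fundamental form: E = 1, F = 0, G = u^2 + 64.
Coefficients of the second fundamental form: L = 0, M = -8/sqrt(u^2 + 64), N = 0.
Assemble K = (LN − M²)/(EG − F²) = -64/(u^2 + 64)^2. At (u, v) = (7/2, -2*pi/5): K = -1024/93025.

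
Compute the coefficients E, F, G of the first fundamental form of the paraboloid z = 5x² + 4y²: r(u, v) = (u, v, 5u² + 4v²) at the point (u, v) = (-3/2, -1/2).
E = 226;  F = 60;  G = 17

Partials: r_u = (1, 0, 10*u), r_v = (0, 1, 8*v). As functions of (u, v):
  E = r_u · r_u = 100*u^2 + 1,
  F = r_u · r_v = 80*u*v,
  G = r_v · r_v = 64*v^2 + 1.
Evaluating at (u, v) = (-3/2, -1/2): E = 226, F = 60, G = 17.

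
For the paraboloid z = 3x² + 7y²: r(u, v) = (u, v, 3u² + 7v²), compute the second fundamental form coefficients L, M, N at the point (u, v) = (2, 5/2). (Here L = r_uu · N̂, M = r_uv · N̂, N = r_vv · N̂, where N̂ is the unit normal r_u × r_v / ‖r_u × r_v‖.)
L = 3*sqrt(1370)/685;  M = 0;  N = 7*sqrt(1370)/685

Compute the unit normal N̂(u, v) = (-6*u/sqrt(36*u^2 + 196*v^2 + 1), -14*v/sqrt(36*u^2 + 196*v^2 + 1), 1/sqrt(36*u^2 + 196*v^2 + 1)), and the second partials r_uu, r_uv, r_vv. Take dot products:
  L(u, v) = r_uu · N̂ = 6/sqrt(36*u^2 + 196*v^2 + 1),
  M(u, v) = r_uv · N̂ = 0,
  N(u, v) = r_vv · N̂ = 14/sqrt(36*u^2 + 196*v^2 + 1).
Evaluating at (u, v) = (2, 5/2):
  L = 3*sqrt(1370)/685, M = 0, N = 7*sqrt(1370)/685.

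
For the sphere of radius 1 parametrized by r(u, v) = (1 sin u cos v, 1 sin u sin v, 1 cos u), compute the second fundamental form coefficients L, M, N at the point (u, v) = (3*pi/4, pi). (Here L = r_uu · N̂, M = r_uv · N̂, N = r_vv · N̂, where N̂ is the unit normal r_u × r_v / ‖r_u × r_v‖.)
L = -1;  M = 0;  N = -1/2

Compute the unit normal N̂(u, v) = (sin(u)^2*cos(v)/Abs(sin(u)), sin(u)^2*sin(v)/Abs(sin(u)), sin(2*u)/(2*Abs(sin(u)))), and the second partials r_uu, r_uv, r_vv. Take dot products:
  L(u, v) = r_uu · N̂ = -sin(u)/Abs(sin(u)),
  M(u, v) = r_uv · N̂ = 0,
  N(u, v) = r_vv · N̂ = -sin(u)^3/Abs(sin(u)).
Evaluating at (u, v) = (3*pi/4, pi):
  L = -1, M = 0, N = -1/2.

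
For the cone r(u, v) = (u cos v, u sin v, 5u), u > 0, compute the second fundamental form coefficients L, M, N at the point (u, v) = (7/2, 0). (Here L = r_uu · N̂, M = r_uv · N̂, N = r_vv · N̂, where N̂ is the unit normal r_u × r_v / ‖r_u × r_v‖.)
L = 0;  M = 0;  N = 35*sqrt(26)/52

Compute the unit normal N̂(u, v) = (-5*sqrt(26)*u*cos(v)/(26*Abs(u)), -5*sqrt(26)*u*sin(v)/(26*Abs(u)), sqrt(26)*u/(26*Abs(u))), and the second partials r_uu, r_uv, r_vv. Take dot products:
  L(u, v) = r_uu · N̂ = 0,
  M(u, v) = r_uv · N̂ = 0,
  N(u, v) = r_vv · N̂ = 5*sqrt(26)*u^2/(26*Abs(u)).
Evaluating at (u, v) = (7/2, 0):
  L = 0, M = 0, N = 35*sqrt(26)/52.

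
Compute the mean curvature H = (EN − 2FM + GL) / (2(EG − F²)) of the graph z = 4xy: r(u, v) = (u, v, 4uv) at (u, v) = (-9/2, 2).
H = 576*sqrt(389)/151321

With E = 16*v^2 + 1, F = 16*u*v, G = 16*u^2 + 1, L = 0, M = 4/sqrt(16*u^2 + 16*v^2 + 1), N = 0, assemble
  H = (EN − 2FM + GL) / (2(EG − F²)) = -64*u*v/(16*u^2 + 16*v^2 + 1)^(3/2).
At (u, v) = (-9/2, 2): H = 576*sqrt(389)/151321.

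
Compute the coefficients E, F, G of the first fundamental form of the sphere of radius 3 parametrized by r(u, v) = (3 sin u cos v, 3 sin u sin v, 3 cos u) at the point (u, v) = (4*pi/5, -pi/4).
E = 9;  F = 0;  G = 45/8 - 9*sqrt(5)/8

Partials: r_u = (3*cos(u)*cos(v), 3*sin(v)*cos(u), -3*sin(u)), r_v = (-3*sin(u)*sin(v), 3*sin(u)*cos(v), 0). As functions of (u, v):
  E = r_u · r_u = 9,
  F = r_u · r_v = 0,
  G = r_v · r_v = 9*sin(u)^2.
Evaluating at (u, v) = (4*pi/5, -pi/4): E = 9, F = 0, G = 45/8 - 9*sqrt(5)/8.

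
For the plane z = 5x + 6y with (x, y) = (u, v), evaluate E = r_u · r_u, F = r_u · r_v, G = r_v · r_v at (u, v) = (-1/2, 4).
E = 26;  F = 30;  G = 37

Partials: r_u = (1, 0, 5), r_v = (0, 1, 6). As functions of (u, v):
  E = r_u · r_u = 26,
  F = r_u · r_v = 30,
  G = r_v · r_v = 37.
Evaluating at (u, v) = (-1/2, 4): E = 26, F = 30, G = 37.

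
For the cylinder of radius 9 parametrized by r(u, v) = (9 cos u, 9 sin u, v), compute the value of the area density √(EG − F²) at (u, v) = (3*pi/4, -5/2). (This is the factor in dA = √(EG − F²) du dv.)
√(EG − F²)|_{(3*pi/4, -5/2)} = 9

E = 81, F = 0, G = 1, so EG − F² = 81. Taking the positive square root: √(EG − F²) = 9. At (u, v) = (3*pi/4, -5/2): 9.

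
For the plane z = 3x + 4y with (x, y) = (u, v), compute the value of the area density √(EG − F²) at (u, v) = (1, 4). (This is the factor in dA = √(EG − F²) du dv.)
√(EG − F²)|_{(1, 4)} = sqrt(26)

E = 10, F = 12, G = 17, so EG − F² = 26. Taking the positive square root: √(EG − F²) = sqrt(26). At (u, v) = (1, 4): sqrt(26).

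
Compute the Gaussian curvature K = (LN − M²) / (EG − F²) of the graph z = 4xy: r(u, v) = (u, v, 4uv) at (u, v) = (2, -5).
K = -16/216225

Coefficients of the first fundamental form: E = 16*v^2 + 1, F = 16*u*v, G = 16*u^2 + 1.
Coefficients of the second fundamental form: L = 0, M = 4/sqrt(16*u^2 + 16*v^2 + 1), N = 0.
Assemble K = (LN − M²)/(EG − F²) = -16/(256*u^4 + 512*u^2*v^2 + 32*u^2 + 256*v^4 + 32*v^2 + 1). At (u, v) = (2, -5): K = -16/216225.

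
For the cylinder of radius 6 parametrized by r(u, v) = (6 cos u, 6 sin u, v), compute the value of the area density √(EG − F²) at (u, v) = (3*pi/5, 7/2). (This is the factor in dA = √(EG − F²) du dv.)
√(EG − F²)|_{(3*pi/5, 7/2)} = 6

E = 36, F = 0, G = 1, so EG − F² = 36. Taking the positive square root: √(EG − F²) = 6. At (u, v) = (3*pi/5, 7/2): 6.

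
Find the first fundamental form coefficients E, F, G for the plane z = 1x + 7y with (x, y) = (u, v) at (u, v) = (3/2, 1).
E = 2;  F = 7;  G = 50

Partials: r_u = (1, 0, 1), r_v = (0, 1, 7). As functions of (u, v):
  E = r_u · r_u = 2,
  F = r_u · r_v = 7,
  G = r_v · r_v = 50.
Evaluating at (u, v) = (3/2, 1): E = 2, F = 7, G = 50.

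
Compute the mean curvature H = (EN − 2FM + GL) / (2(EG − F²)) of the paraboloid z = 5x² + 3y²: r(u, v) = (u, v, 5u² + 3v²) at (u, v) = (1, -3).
H = 1928*sqrt(17)/36125

With E = 100*u^2 + 1, F = 60*u*v, G = 36*v^2 + 1, L = 10/sqrt(100*u^2 + 36*v^2 + 1), M = 0, N = 6/sqrt(100*u^2 + 36*v^2 + 1), assemble
  H = (EN − 2FM + GL) / (2(EG − F²)) = 4*(75*u^2 + 45*v^2 + 2)/(100*u^2 + 36*v^2 + 1)^(3/2).
At (u, v) = (1, -3): H = 1928*sqrt(17)/36125.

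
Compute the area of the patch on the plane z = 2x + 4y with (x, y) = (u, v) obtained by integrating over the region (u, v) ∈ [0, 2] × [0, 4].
Area = 8*sqrt(21)

Area = ∫∫ √(EG − F²) du dv with √(EG − F²) = sqrt(21). Integrating over [0, 2] × [0, 4] gives 8*sqrt(21).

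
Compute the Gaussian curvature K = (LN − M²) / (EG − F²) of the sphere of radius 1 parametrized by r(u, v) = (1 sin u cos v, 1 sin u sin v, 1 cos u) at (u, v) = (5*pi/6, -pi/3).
K = 1

Coefficients of the first fundamental form: E = 1, F = 0, G = sin(u)^2.
Coefficients of the second fundamental form: L = -sin(u)/Abs(sin(u)), M = 0, N = -sin(u)^3/Abs(sin(u)).
Assemble K = (LN − M²)/(EG − F²) = 1. At (u, v) = (5*pi/6, -pi/3): K = 1.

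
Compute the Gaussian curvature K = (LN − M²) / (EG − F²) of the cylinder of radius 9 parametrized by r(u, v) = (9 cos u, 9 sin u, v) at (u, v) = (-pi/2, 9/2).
K = 0

Coefficients of the first fundamental form: E = 81, F = 0, G = 1.
Coefficients of the second fundamental form: L = -9, M = 0, N = 0.
Assemble K = (LN − M²)/(EG − F²) = 0. At (u, v) = (-pi/2, 9/2): K = 0.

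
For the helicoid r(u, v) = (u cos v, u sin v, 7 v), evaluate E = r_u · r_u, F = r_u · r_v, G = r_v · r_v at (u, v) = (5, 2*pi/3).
E = 1;  F = 0;  G = 74

Partials: r_u = (cos(v), sin(v), 0), r_v = (-u*sin(v), u*cos(v), 7). As functions of (u, v):
  E = r_u · r_u = 1,
  F = r_u · r_v = 0,
  G = r_v · r_v = u^2 + 49.
Evaluating at (u, v) = (5, 2*pi/3): E = 1, F = 0, G = 74.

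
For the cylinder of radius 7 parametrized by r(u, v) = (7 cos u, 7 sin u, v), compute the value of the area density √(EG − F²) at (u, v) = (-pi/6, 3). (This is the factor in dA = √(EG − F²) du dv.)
√(EG − F²)|_{(-pi/6, 3)} = 7

E = 49, F = 0, G = 1, so EG − F² = 49. Taking the positive square root: √(EG − F²) = 7. At (u, v) = (-pi/6, 3): 7.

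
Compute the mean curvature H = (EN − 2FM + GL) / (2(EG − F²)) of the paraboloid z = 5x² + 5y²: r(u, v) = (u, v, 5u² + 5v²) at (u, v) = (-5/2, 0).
H = 3135*sqrt(626)/391876

With E = 100*u^2 + 1, F = 100*u*v, G = 100*v^2 + 1, L = 10/sqrt(100*u^2 + 100*v^2 + 1), M = 0, N = 10/sqrt(100*u^2 + 100*v^2 + 1), assemble
  H = (EN − 2FM + GL) / (2(EG − F²)) = 10*(50*u^2 + 50*v^2 + 1)/(100*u^2 + 100*v^2 + 1)^(3/2).
At (u, v) = (-5/2, 0): H = 3135*sqrt(626)/391876.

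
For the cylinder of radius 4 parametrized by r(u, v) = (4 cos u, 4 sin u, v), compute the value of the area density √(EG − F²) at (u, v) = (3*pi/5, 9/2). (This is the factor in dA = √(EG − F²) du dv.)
√(EG − F²)|_{(3*pi/5, 9/2)} = 4

E = 16, F = 0, G = 1, so EG − F² = 16. Taking the positive square root: √(EG − F²) = 4. At (u, v) = (3*pi/5, 9/2): 4.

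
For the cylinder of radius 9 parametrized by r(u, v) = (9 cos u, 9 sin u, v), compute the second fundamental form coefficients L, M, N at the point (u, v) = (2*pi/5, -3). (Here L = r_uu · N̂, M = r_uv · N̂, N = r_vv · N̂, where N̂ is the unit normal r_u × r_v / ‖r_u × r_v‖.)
L = -9;  M = 0;  N = 0

Compute the unit normal N̂(u, v) = (cos(u), sin(u), 0), and the second partials r_uu, r_uv, r_vv. Take dot products:
  L(u, v) = r_uu · N̂ = -9,
  M(u, v) = r_uv · N̂ = 0,
  N(u, v) = r_vv · N̂ = 0.
Evaluating at (u, v) = (2*pi/5, -3):
  L = -9, M = 0, N = 0.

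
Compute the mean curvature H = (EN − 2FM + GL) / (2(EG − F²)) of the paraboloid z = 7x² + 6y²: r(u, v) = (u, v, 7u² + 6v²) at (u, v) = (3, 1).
H = 11605*sqrt(1909)/3644281

With E = 196*u^2 + 1, F = 168*u*v, G = 144*v^2 + 1, L = 14/sqrt(196*u^2 + 144*v^2 + 1), M = 0, N = 12/sqrt(196*u^2 + 144*v^2 + 1), assemble
  H = (EN − 2FM + GL) / (2(EG − F²)) = (1176*u^2 + 1008*v^2 + 13)/(196*u^2 + 144*v^2 + 1)^(3/2).
At (u, v) = (3, 1): H = 11605*sqrt(1909)/3644281.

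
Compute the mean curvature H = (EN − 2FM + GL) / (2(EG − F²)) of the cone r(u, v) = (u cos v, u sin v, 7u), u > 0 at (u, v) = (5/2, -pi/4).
H = 7*sqrt(2)/50

With E = 50, F = 0, G = u^2, L = 0, M = 0, N = 7*sqrt(2)*u^2/(10*Abs(u)), assemble
  H = (EN − 2FM + GL) / (2(EG − F²)) = 7*sqrt(2)/(20*Abs(u)).
At (u, v) = (5/2, -pi/4): H = 7*sqrt(2)/50.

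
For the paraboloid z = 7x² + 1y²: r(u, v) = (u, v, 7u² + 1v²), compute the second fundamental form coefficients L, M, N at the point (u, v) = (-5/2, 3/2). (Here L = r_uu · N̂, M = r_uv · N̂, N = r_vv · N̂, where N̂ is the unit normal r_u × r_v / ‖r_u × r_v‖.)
L = 14*sqrt(1235)/1235;  M = 0;  N = 2*sqrt(1235)/1235

Compute the unit normal N̂(u, v) = (-14*u/sqrt(196*u^2 + 4*v^2 + 1), -2*v/sqrt(196*u^2 + 4*v^2 + 1), 1/sqrt(196*u^2 + 4*v^2 + 1)), and the second partials r_uu, r_uv, r_vv. Take dot products:
  L(u, v) = r_uu · N̂ = 14/sqrt(196*u^2 + 4*v^2 + 1),
  M(u, v) = r_uv · N̂ = 0,
  N(u, v) = r_vv · N̂ = 2/sqrt(196*u^2 + 4*v^2 + 1).
Evaluating at (u, v) = (-5/2, 3/2):
  L = 14*sqrt(1235)/1235, M = 0, N = 2*sqrt(1235)/1235.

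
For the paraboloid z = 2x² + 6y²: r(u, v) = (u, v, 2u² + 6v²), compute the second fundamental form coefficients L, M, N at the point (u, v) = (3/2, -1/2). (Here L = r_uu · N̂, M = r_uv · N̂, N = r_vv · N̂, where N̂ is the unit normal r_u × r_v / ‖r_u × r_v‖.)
L = 4*sqrt(73)/73;  M = 0;  N = 12*sqrt(73)/73

Compute the unit normal N̂(u, v) = (-4*u/sqrt(16*u^2 + 144*v^2 + 1), -12*v/sqrt(16*u^2 + 144*v^2 + 1), 1/sqrt(16*u^2 + 144*v^2 + 1)), and the second partials r_uu, r_uv, r_vv. Take dot products:
  L(u, v) = r_uu · N̂ = 4/sqrt(16*u^2 + 144*v^2 + 1),
  M(u, v) = r_uv · N̂ = 0,
  N(u, v) = r_vv · N̂ = 12/sqrt(16*u^2 + 144*v^2 + 1).
Evaluating at (u, v) = (3/2, -1/2):
  L = 4*sqrt(73)/73, M = 0, N = 12*sqrt(73)/73.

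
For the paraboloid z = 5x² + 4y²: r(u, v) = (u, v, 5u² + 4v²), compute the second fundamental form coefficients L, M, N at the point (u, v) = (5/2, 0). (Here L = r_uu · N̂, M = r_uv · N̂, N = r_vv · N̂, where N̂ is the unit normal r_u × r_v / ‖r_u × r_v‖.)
L = 5*sqrt(626)/313;  M = 0;  N = 4*sqrt(626)/313

Compute the unit normal N̂(u, v) = (-10*u/sqrt(100*u^2 + 64*v^2 + 1), -8*v/sqrt(100*u^2 + 64*v^2 + 1), 1/sqrt(100*u^2 + 64*v^2 + 1)), and the second partials r_uu, r_uv, r_vv. Take dot products:
  L(u, v) = r_uu · N̂ = 10/sqrt(100*u^2 + 64*v^2 + 1),
  M(u, v) = r_uv · N̂ = 0,
  N(u, v) = r_vv · N̂ = 8/sqrt(100*u^2 + 64*v^2 + 1).
Evaluating at (u, v) = (5/2, 0):
  L = 5*sqrt(626)/313, M = 0, N = 4*sqrt(626)/313.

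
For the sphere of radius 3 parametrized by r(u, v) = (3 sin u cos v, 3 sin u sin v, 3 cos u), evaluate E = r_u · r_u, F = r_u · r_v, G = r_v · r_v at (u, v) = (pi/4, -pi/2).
E = 9;  F = 0;  G = 9/2

Partials: r_u = (3*cos(u)*cos(v), 3*sin(v)*cos(u), -3*sin(u)), r_v = (-3*sin(u)*sin(v), 3*sin(u)*cos(v), 0). As functions of (u, v):
  E = r_u · r_u = 9,
  F = r_u · r_v = 0,
  G = r_v · r_v = 9*sin(u)^2.
Evaluating at (u, v) = (pi/4, -pi/2): E = 9, F = 0, G = 9/2.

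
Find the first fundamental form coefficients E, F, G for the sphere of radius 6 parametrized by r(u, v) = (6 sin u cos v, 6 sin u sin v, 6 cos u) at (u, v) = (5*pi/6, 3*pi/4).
E = 36;  F = 0;  G = 9

Partials: r_u = (6*cos(u)*cos(v), 6*sin(v)*cos(u), -6*sin(u)), r_v = (-6*sin(u)*sin(v), 6*sin(u)*cos(v), 0). As functions of (u, v):
  E = r_u · r_u = 36,
  F = r_u · r_v = 0,
  G = r_v · r_v = 36*sin(u)^2.
Evaluating at (u, v) = (5*pi/6, 3*pi/4): E = 36, F = 0, G = 9.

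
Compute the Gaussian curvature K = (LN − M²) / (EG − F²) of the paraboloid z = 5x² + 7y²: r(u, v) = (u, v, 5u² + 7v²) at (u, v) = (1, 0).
K = 140/10201

Coefficients of the first fundamental form: E = 100*u^2 + 1, F = 140*u*v, G = 196*v^2 + 1.
Coefficients of the second fundamental form: L = 10/sqrt(100*u^2 + 196*v^2 + 1), M = 0, N = 14/sqrt(100*u^2 + 196*v^2 + 1).
Assemble K = (LN − M²)/(EG − F²) = 140/(10000*u^4 + 39200*u^2*v^2 + 200*u^2 + 38416*v^4 + 392*v^2 + 1). At (u, v) = (1, 0): K = 140/10201.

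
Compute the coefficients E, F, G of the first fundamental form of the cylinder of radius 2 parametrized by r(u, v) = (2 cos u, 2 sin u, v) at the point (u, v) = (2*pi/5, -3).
E = 4;  F = 0;  G = 1

Partials: r_u = (-2*sin(u), 2*cos(u), 0), r_v = (0, 0, 1). As functions of (u, v):
  E = r_u · r_u = 4,
  F = r_u · r_v = 0,
  G = r_v · r_v = 1.
Evaluating at (u, v) = (2*pi/5, -3): E = 4, F = 0, G = 1.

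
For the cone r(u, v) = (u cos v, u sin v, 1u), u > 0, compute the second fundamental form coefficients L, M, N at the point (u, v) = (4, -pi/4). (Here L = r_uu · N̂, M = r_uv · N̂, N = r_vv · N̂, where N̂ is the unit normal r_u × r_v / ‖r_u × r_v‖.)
L = 0;  M = 0;  N = 2*sqrt(2)

Compute the unit normal N̂(u, v) = (-sqrt(2)*u*cos(v)/(2*Abs(u)), -sqrt(2)*u*sin(v)/(2*Abs(u)), sqrt(2)*u/(2*Abs(u))), and the second partials r_uu, r_uv, r_vv. Take dot products:
  L(u, v) = r_uu · N̂ = 0,
  M(u, v) = r_uv · N̂ = 0,
  N(u, v) = r_vv · N̂ = sqrt(2)*u^2/(2*Abs(u)).
Evaluating at (u, v) = (4, -pi/4):
  L = 0, M = 0, N = 2*sqrt(2).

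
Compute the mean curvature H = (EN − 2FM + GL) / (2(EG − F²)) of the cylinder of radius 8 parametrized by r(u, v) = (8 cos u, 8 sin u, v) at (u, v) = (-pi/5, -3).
H = -1/16

With E = 64, F = 0, G = 1, L = -8, M = 0, N = 0, assemble
  H = (EN − 2FM + GL) / (2(EG − F²)) = -1/16.
At (u, v) = (-pi/5, -3): H = -1/16.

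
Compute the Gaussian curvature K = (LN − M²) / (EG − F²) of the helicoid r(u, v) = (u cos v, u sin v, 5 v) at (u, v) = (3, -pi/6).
K = -25/1156

Coefficients of the first fundamental form: E = 1, F = 0, G = u^2 + 25.
Coefficients of the second fundamental form: L = 0, M = -5/sqrt(u^2 + 25), N = 0.
Assemble K = (LN − M²)/(EG − F²) = -25/(u^2 + 25)^2. At (u, v) = (3, -pi/6): K = -25/1156.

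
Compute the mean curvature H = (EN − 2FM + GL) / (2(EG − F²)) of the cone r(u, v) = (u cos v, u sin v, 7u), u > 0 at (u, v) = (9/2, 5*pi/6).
H = 7*sqrt(2)/90

With E = 50, F = 0, G = u^2, L = 0, M = 0, N = 7*sqrt(2)*u^2/(10*Abs(u)), assemble
  H = (EN − 2FM + GL) / (2(EG − F²)) = 7*sqrt(2)/(20*Abs(u)).
At (u, v) = (9/2, 5*pi/6): H = 7*sqrt(2)/90.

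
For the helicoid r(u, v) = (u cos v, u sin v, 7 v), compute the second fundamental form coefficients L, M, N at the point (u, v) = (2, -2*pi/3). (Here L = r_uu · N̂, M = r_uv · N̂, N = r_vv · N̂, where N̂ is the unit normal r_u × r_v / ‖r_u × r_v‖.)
L = 0;  M = -7*sqrt(53)/53;  N = 0

Compute the unit normal N̂(u, v) = (7*sin(v)/sqrt(u^2 + 49), -7*cos(v)/sqrt(u^2 + 49), u/sqrt(u^2 + 49)), and the second partials r_uu, r_uv, r_vv. Take dot products:
  L(u, v) = r_uu · N̂ = 0,
  M(u, v) = r_uv · N̂ = -7/sqrt(u^2 + 49),
  N(u, v) = r_vv · N̂ = 0.
Evaluating at (u, v) = (2, -2*pi/3):
  L = 0, M = -7*sqrt(53)/53, N = 0.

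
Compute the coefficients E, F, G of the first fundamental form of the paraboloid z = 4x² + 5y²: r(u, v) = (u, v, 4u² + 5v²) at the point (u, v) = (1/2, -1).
E = 17;  F = -40;  G = 101

Partials: r_u = (1, 0, 8*u), r_v = (0, 1, 10*v). As functions of (u, v):
  E = r_u · r_u = 64*u^2 + 1,
  F = r_u · r_v = 80*u*v,
  G = r_v · r_v = 100*v^2 + 1.
Evaluating at (u, v) = (1/2, -1): E = 17, F = -40, G = 101.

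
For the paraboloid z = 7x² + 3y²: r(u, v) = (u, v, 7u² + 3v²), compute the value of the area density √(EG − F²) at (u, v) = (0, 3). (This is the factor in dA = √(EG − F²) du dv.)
√(EG − F²)|_{(0, 3)} = 5*sqrt(13)

E = 196*u^2 + 1, F = 84*u*v, G = 36*v^2 + 1, so EG − F² = 196*u^2 + 36*v^2 + 1. Taking the positive square root: √(EG − F²) = sqrt(196*u^2 + 36*v^2 + 1). At (u, v) = (0, 3): 5*sqrt(13).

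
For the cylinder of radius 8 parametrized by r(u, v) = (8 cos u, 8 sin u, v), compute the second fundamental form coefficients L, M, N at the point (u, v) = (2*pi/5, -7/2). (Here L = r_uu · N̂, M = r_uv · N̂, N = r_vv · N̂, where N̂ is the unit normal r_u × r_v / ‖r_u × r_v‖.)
L = -8;  M = 0;  N = 0

Compute the unit normal N̂(u, v) = (cos(u), sin(u), 0), and the second partials r_uu, r_uv, r_vv. Take dot products:
  L(u, v) = r_uu · N̂ = -8,
  M(u, v) = r_uv · N̂ = 0,
  N(u, v) = r_vv · N̂ = 0.
Evaluating at (u, v) = (2*pi/5, -7/2):
  L = -8, M = 0, N = 0.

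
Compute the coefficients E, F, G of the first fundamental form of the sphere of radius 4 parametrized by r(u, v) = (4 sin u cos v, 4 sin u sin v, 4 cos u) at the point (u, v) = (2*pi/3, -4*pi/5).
E = 16;  F = 0;  G = 12

Partials: r_u = (4*cos(u)*cos(v), 4*sin(v)*cos(u), -4*sin(u)), r_v = (-4*sin(u)*sin(v), 4*sin(u)*cos(v), 0). As functions of (u, v):
  E = r_u · r_u = 16,
  F = r_u · r_v = 0,
  G = r_v · r_v = 16*sin(u)^2.
Evaluating at (u, v) = (2*pi/3, -4*pi/5): E = 16, F = 0, G = 12.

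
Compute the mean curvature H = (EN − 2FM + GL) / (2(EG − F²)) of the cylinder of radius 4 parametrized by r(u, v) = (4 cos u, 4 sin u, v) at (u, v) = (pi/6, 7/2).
H = -1/8

With E = 16, F = 0, G = 1, L = -4, M = 0, N = 0, assemble
  H = (EN − 2FM + GL) / (2(EG − F²)) = -1/8.
At (u, v) = (pi/6, 7/2): H = -1/8.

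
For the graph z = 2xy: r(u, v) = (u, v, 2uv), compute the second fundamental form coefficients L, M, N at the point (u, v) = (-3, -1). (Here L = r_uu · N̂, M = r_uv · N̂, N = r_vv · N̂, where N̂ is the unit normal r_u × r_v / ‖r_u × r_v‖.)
L = 0;  M = 2*sqrt(41)/41;  N = 0

Compute the unit normal N̂(u, v) = (-2*v/sqrt(4*u^2 + 4*v^2 + 1), -2*u/sqrt(4*u^2 + 4*v^2 + 1), 1/sqrt(4*u^2 + 4*v^2 + 1)), and the second partials r_uu, r_uv, r_vv. Take dot products:
  L(u, v) = r_uu · N̂ = 0,
  M(u, v) = r_uv · N̂ = 2/sqrt(4*u^2 + 4*v^2 + 1),
  N(u, v) = r_vv · N̂ = 0.
Evaluating at (u, v) = (-3, -1):
  L = 0, M = 2*sqrt(41)/41, N = 0.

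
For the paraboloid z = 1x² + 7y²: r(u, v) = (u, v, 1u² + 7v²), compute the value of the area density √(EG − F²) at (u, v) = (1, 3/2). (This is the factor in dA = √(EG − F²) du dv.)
√(EG − F²)|_{(1, 3/2)} = sqrt(446)

E = 4*u^2 + 1, F = 28*u*v, G = 196*v^2 + 1, so EG − F² = 4*u^2 + 196*v^2 + 1. Taking the positive square root: √(EG − F²) = sqrt(4*u^2 + 196*v^2 + 1). At (u, v) = (1, 3/2): sqrt(446).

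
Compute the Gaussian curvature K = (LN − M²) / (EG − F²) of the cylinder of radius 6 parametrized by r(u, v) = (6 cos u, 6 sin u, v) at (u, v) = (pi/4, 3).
K = 0

Coefficients of the first fundamental form: E = 36, F = 0, G = 1.
Coefficients of the second fundamental form: L = -6, M = 0, N = 0.
Assemble K = (LN − M²)/(EG − F²) = 0. At (u, v) = (pi/4, 3): K = 0.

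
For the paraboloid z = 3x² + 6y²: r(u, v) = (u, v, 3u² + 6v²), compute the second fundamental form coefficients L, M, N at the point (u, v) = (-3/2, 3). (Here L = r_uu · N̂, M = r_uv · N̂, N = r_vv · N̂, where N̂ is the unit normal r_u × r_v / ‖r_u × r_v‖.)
L = 3*sqrt(1378)/689;  M = 0;  N = 6*sqrt(1378)/689

Compute the unit normal N̂(u, v) = (-6*u/sqrt(36*u^2 + 144*v^2 + 1), -12*v/sqrt(36*u^2 + 144*v^2 + 1), 1/sqrt(36*u^2 + 144*v^2 + 1)), and the second partials r_uu, r_uv, r_vv. Take dot products:
  L(u, v) = r_uu · N̂ = 6/sqrt(36*u^2 + 144*v^2 + 1),
  M(u, v) = r_uv · N̂ = 0,
  N(u, v) = r_vv · N̂ = 12/sqrt(36*u^2 + 144*v^2 + 1).
Evaluating at (u, v) = (-3/2, 3):
  L = 3*sqrt(1378)/689, M = 0, N = 6*sqrt(1378)/689.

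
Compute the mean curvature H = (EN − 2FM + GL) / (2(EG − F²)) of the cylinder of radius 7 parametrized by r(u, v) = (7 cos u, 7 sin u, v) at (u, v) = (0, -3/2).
H = -1/14

With E = 49, F = 0, G = 1, L = -7, M = 0, N = 0, assemble
  H = (EN − 2FM + GL) / (2(EG − F²)) = -1/14.
At (u, v) = (0, -3/2): H = -1/14.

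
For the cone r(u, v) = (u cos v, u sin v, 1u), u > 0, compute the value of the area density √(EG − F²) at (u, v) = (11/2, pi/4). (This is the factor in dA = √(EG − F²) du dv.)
√(EG − F²)|_{(11/2, pi/4)} = 11*sqrt(2)/2

E = 2, F = 0, G = u^2, so EG − F² = 2*u^2. Taking the positive square root: √(EG − F²) = sqrt(2)*Abs(u). At (u, v) = (11/2, pi/4): 11*sqrt(2)/2.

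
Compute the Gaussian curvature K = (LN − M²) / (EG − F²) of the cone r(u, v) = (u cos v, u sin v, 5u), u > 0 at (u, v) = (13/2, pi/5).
K = 0

Coefficients of the first fundamental form: E = 26, F = 0, G = u^2.
Coefficients of the second fundamental form: L = 0, M = 0, N = 5*sqrt(26)*u^2/(26*Abs(u)).
Assemble K = (LN − M²)/(EG − F²) = 0. At (u, v) = (13/2, pi/5): K = 0.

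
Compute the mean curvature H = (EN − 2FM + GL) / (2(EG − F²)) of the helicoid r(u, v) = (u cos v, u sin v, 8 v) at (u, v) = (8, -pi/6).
H = 0

With E = 1, F = 0, G = u^2 + 64, L = 0, M = -8/sqrt(u^2 + 64), N = 0, assemble
  H = (EN − 2FM + GL) / (2(EG − F²)) = 0.
At (u, v) = (8, -pi/6): H = 0.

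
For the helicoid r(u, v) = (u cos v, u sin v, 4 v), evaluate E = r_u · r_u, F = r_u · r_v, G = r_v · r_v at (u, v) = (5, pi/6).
E = 1;  F = 0;  G = 41

Partials: r_u = (cos(v), sin(v), 0), r_v = (-u*sin(v), u*cos(v), 4). As functions of (u, v):
  E = r_u · r_u = 1,
  F = r_u · r_v = 0,
  G = r_v · r_v = u^2 + 16.
Evaluating at (u, v) = (5, pi/6): E = 1, F = 0, G = 41.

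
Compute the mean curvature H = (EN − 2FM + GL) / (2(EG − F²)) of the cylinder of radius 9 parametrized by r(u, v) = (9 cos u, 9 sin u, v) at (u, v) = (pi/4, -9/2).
H = -1/18

With E = 81, F = 0, G = 1, L = -9, M = 0, N = 0, assemble
  H = (EN − 2FM + GL) / (2(EG − F²)) = -1/18.
At (u, v) = (pi/4, -9/2): H = -1/18.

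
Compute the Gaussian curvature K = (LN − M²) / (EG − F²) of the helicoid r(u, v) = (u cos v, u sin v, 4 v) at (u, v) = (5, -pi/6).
K = -16/1681

Coefficients of the first fundamental form: E = 1, F = 0, G = u^2 + 16.
Coefficients of the second fundamental form: L = 0, M = -4/sqrt(u^2 + 16), N = 0.
Assemble K = (LN − M²)/(EG − F²) = -16/(u^2 + 16)^2. At (u, v) = (5, -pi/6): K = -16/1681.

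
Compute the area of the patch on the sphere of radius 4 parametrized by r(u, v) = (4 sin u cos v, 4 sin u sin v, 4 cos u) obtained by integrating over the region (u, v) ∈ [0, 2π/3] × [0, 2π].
Area = 48*pi

Area = ∫∫ √(EG − F²) du dv with √(EG − F²) = 16*Abs(sin(u)). Integrating over [0, 2π/3] × [0, 2π] gives 48*pi.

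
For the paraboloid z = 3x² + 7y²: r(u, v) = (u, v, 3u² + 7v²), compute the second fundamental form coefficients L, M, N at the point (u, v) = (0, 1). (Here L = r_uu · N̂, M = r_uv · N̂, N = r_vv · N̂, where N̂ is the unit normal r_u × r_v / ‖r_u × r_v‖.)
L = 6*sqrt(197)/197;  M = 0;  N = 14*sqrt(197)/197

Compute the unit normal N̂(u, v) = (-6*u/sqrt(36*u^2 + 196*v^2 + 1), -14*v/sqrt(36*u^2 + 196*v^2 + 1), 1/sqrt(36*u^2 + 196*v^2 + 1)), and the second partials r_uu, r_uv, r_vv. Take dot products:
  L(u, v) = r_uu · N̂ = 6/sqrt(36*u^2 + 196*v^2 + 1),
  M(u, v) = r_uv · N̂ = 0,
  N(u, v) = r_vv · N̂ = 14/sqrt(36*u^2 + 196*v^2 + 1).
Evaluating at (u, v) = (0, 1):
  L = 6*sqrt(197)/197, M = 0, N = 14*sqrt(197)/197.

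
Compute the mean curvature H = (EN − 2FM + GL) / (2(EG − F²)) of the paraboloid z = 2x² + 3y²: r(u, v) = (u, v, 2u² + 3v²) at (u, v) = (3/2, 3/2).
H = 275*sqrt(118)/13924

With E = 16*u^2 + 1, F = 24*u*v, G = 36*v^2 + 1, L = 4/sqrt(16*u^2 + 36*v^2 + 1), M = 0, N = 6/sqrt(16*u^2 + 36*v^2 + 1), assemble
  H = (EN − 2FM + GL) / (2(EG − F²)) = (48*u^2 + 72*v^2 + 5)/(16*u^2 + 36*v^2 + 1)^(3/2).
At (u, v) = (3/2, 3/2): H = 275*sqrt(118)/13924.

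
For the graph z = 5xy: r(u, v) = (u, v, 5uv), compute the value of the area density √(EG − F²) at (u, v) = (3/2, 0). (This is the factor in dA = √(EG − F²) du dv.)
√(EG − F²)|_{(3/2, 0)} = sqrt(229)/2

E = 25*v^2 + 1, F = 25*u*v, G = 25*u^2 + 1, so EG − F² = 25*u^2 + 25*v^2 + 1. Taking the positive square root: √(EG − F²) = sqrt(25*u^2 + 25*v^2 + 1). At (u, v) = (3/2, 0): sqrt(229)/2.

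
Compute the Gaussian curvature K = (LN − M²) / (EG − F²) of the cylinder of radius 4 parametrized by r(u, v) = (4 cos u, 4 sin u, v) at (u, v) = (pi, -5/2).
K = 0

Coefficients of the first fundamental form: E = 16, F = 0, G = 1.
Coefficients of the second fundamental form: L = -4, M = 0, N = 0.
Assemble K = (LN − M²)/(EG − F²) = 0. At (u, v) = (pi, -5/2): K = 0.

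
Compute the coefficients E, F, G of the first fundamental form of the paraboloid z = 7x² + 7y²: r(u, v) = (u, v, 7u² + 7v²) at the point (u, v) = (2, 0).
E = 785;  F = 0;  G = 1

Partials: r_u = (1, 0, 14*u), r_v = (0, 1, 14*v). As functions of (u, v):
  E = r_u · r_u = 196*u^2 + 1,
  F = r_u · r_v = 196*u*v,
  G = r_v · r_v = 196*v^2 + 1.
Evaluating at (u, v) = (2, 0): E = 785, F = 0, G = 1.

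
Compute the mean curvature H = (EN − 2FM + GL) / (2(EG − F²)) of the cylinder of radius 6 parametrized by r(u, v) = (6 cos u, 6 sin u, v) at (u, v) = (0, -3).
H = -1/12

With E = 36, F = 0, G = 1, L = -6, M = 0, N = 0, assemble
  H = (EN − 2FM + GL) / (2(EG − F²)) = -1/12.
At (u, v) = (0, -3): H = -1/12.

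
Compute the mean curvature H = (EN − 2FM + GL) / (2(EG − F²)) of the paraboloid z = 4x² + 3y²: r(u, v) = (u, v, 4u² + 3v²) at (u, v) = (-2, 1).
H = 919*sqrt(293)/85849

With E = 64*u^2 + 1, F = 48*u*v, G = 36*v^2 + 1, L = 8/sqrt(64*u^2 + 36*v^2 + 1), M = 0, N = 6/sqrt(64*u^2 + 36*v^2 + 1), assemble
  H = (EN − 2FM + GL) / (2(EG − F²)) = (192*u^2 + 144*v^2 + 7)/(64*u^2 + 36*v^2 + 1)^(3/2).
At (u, v) = (-2, 1): H = 919*sqrt(293)/85849.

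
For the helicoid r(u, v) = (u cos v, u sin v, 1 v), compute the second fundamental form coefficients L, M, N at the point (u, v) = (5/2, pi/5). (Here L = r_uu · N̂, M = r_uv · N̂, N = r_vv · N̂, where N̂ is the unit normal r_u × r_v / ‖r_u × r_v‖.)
L = 0;  M = -2*sqrt(29)/29;  N = 0

Compute the unit normal N̂(u, v) = (sin(v)/sqrt(u^2 + 1), -cos(v)/sqrt(u^2 + 1), u/sqrt(u^2 + 1)), and the second partials r_uu, r_uv, r_vv. Take dot products:
  L(u, v) = r_uu · N̂ = 0,
  M(u, v) = r_uv · N̂ = -1/sqrt(u^2 + 1),
  N(u, v) = r_vv · N̂ = 0.
Evaluating at (u, v) = (5/2, pi/5):
  L = 0, M = -2*sqrt(29)/29, N = 0.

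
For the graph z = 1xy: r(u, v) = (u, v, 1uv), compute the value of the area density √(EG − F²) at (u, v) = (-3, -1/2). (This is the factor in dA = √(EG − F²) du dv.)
√(EG − F²)|_{(-3, -1/2)} = sqrt(41)/2

E = v^2 + 1, F = u*v, G = u^2 + 1, so EG − F² = u^2 + v^2 + 1. Taking the positive square root: √(EG − F²) = sqrt(u^2 + v^2 + 1). At (u, v) = (-3, -1/2): sqrt(41)/2.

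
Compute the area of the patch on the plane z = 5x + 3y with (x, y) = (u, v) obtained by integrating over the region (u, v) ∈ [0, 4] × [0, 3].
Area = 12*sqrt(35)

Area = ∫∫ √(EG − F²) du dv with √(EG − F²) = sqrt(35). Integrating over [0, 4] × [0, 3] gives 12*sqrt(35).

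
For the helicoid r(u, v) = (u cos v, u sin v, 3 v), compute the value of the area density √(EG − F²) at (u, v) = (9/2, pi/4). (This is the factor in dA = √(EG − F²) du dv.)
√(EG − F²)|_{(9/2, pi/4)} = 3*sqrt(13)/2

E = 1, F = 0, G = u^2 + 9, so EG − F² = u^2 + 9. Taking the positive square root: √(EG − F²) = sqrt(u^2 + 9). At (u, v) = (9/2, pi/4): 3*sqrt(13)/2.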